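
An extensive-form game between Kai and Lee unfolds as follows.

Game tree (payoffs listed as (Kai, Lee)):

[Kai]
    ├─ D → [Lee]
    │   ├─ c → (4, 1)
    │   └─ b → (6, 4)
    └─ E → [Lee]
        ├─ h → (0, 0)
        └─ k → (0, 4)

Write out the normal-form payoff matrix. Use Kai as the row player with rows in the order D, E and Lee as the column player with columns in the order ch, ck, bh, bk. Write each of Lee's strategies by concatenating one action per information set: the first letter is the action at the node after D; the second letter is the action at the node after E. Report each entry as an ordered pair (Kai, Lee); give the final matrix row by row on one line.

D: (4,1) (4,1) (6,4) (6,4) | E: (0,0) (0,4) (0,0) (0,4)

           ch       ck       bh       bk
   D    (4,1)    (4,1)    (6,4)    (6,4)
   E    (0,0)    (0,4)    (0,0)    (0,4)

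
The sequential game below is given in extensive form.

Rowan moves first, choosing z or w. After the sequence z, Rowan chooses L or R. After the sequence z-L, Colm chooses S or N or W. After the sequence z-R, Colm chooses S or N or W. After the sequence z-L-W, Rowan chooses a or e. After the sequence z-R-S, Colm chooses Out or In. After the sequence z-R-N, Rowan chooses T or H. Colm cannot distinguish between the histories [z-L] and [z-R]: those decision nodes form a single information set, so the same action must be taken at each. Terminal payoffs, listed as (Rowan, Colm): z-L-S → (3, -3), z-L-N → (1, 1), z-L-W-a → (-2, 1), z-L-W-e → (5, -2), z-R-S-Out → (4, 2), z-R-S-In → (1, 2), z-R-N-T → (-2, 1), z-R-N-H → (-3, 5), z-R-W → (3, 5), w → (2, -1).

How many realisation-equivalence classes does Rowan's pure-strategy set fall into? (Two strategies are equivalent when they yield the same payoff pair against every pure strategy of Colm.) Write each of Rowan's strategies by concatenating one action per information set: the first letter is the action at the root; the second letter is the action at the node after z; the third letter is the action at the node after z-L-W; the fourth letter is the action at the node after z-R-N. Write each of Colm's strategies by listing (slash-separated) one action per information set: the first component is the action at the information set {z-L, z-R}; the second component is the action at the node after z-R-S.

Rowan has 16 pure strategies: zLaT, zLaH, zLeT, zLeH, zRaT, zRaH, zReT, zReH, wLaT, wLaH, wLeT, wLeH, wRaT, wRaH, wReT, wReH. Columns: S/Out, S/In, N/Out, N/In, W/Out, W/In.
{zLaT, zLaH} → row (3,-3) (3,-3) (1,1) (1,1) (-2,1) (-2,1)
{zLeT, zLeH} → row (3,-3) (3,-3) (1,1) (1,1) (5,-2) (5,-2)
{zRaT, zReT} → row (4,2) (1,2) (-2,1) (-2,1) (3,5) (3,5)
{zRaH, zReH} → row (4,2) (1,2) (-3,5) (-3,5) (3,5) (3,5)
{wLaT, wLaH, wLeT, wLeH, wRaT, wRaH, wReT, wReH} → row (2,-1) (2,-1) (2,-1) (2,-1) (2,-1) (2,-1)
That's 5 distinct rows out of 16 strategies.

5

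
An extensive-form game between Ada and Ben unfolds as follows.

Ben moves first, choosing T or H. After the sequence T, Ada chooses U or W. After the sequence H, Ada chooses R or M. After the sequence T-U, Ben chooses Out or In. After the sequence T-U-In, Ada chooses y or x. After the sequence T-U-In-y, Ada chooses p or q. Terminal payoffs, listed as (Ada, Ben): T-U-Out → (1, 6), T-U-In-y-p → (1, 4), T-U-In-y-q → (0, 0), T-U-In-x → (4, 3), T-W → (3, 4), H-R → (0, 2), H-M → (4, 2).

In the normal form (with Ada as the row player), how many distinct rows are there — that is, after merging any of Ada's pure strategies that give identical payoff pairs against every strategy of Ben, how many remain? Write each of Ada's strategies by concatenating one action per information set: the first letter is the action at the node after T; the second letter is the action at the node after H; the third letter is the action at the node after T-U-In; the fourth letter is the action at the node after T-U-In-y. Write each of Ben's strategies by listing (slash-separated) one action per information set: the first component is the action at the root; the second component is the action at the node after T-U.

8

Ada has 16 pure strategies: URyp, URyq, URxp, URxq, UMyp, UMyq, UMxp, UMxq, WRyp, WRyq, WRxp, WRxq, WMyp, WMyq, WMxp, WMxq. Columns: T/Out, T/In, H/Out, H/In.
{URyp} → row (1,6) (1,4) (0,2) (0,2)
{URyq} → row (1,6) (0,0) (0,2) (0,2)
{URxp, URxq} → row (1,6) (4,3) (0,2) (0,2)
{UMyp} → row (1,6) (1,4) (4,2) (4,2)
{UMyq} → row (1,6) (0,0) (4,2) (4,2)
{UMxp, UMxq} → row (1,6) (4,3) (4,2) (4,2)
{WRyp, WRyq, WRxp, WRxq} → row (3,4) (3,4) (0,2) (0,2)
{WMyp, WMyq, WMxp, WMxq} → row (3,4) (3,4) (4,2) (4,2)
That's 8 distinct rows out of 16 strategies.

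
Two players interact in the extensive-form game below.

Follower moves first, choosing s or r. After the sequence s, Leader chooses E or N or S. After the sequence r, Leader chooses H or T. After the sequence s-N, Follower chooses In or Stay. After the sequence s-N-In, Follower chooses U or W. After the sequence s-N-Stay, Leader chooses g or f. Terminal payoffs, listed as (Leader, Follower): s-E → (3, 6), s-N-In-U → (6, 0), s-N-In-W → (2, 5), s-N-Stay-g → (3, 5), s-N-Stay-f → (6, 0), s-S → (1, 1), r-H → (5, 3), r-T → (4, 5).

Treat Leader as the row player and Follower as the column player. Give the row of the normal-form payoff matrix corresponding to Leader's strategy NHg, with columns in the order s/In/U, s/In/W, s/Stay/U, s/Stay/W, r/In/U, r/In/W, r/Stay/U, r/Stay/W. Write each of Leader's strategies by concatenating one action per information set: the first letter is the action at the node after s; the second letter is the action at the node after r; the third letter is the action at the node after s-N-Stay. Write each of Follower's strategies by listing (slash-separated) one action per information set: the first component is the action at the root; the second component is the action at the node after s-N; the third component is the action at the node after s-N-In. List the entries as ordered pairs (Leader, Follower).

(6,0) (2,5) (3,5) (3,5) (5,3) (5,3) (5,3) (5,3)

vs s/In/U: Follower plays s → Leader plays N at [s] → Follower plays In at [s-N] → Follower plays U at [s-N-In] → (6, 0)
vs s/In/W: Follower plays s → Leader plays N at [s] → Follower plays In at [s-N] → Follower plays W at [s-N-In] → (2, 5)
vs s/Stay/U: Follower plays s → Leader plays N at [s] → Follower plays Stay at [s-N] → Leader plays g at [s-N-Stay] → (3, 5)
vs s/Stay/W: Follower plays s → Leader plays N at [s] → Follower plays Stay at [s-N] → Leader plays g at [s-N-Stay] → (3, 5)
vs r/In/U: Follower plays r → Leader plays H at [r] → (5, 3)
vs r/In/W: Follower plays r → Leader plays H at [r] → (5, 3)
vs r/Stay/U: Follower plays r → Leader plays H at [r] → (5, 3)
vs r/Stay/W: Follower plays r → Leader plays H at [r] → (5, 3)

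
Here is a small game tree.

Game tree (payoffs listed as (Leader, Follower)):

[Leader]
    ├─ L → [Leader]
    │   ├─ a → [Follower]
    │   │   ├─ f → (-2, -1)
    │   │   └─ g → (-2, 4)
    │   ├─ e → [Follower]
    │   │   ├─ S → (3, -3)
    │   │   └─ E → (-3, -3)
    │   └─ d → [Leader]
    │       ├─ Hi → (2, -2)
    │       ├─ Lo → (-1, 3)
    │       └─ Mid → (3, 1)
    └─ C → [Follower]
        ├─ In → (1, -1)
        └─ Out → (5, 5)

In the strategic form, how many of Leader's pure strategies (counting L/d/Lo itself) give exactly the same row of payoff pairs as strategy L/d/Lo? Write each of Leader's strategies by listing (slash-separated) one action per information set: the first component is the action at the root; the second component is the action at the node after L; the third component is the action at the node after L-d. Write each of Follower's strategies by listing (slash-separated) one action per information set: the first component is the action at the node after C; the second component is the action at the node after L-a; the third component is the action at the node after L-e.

1

Row for L/d/Lo (columns In/f/S, In/f/E, In/g/S, In/g/E, Out/f/S, Out/f/E, Out/g/S, Out/g/E): (-1,3) (-1,3) (-1,3) (-1,3) (-1,3) (-1,3) (-1,3) (-1,3).
Every one of Leader's information sets is on the play path for some reply by Follower when Leader follows L/d/Lo.
Changing the action at any of them therefore changes at least one column, so only L/d/Lo itself gives this row.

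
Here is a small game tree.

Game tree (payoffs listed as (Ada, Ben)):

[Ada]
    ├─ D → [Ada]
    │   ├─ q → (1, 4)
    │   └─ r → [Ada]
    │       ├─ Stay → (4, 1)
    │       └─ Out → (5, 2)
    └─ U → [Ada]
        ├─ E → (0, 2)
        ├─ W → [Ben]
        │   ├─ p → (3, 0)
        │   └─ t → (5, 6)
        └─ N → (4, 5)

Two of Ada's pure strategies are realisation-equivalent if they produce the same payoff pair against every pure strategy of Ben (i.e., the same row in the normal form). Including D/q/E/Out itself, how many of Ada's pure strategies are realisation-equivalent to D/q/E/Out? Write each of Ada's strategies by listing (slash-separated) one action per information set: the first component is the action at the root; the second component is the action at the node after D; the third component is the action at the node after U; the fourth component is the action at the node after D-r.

Row for D/q/E/Out (columns p, t): (1,4) (1,4).
Under D/q/E/Out, Ada's choice at the node after U and at the node after D-r can never be reached regardless of what Ben does, so varying those choices leaves every outcome unchanged.
Holding the reachable choices fixed and varying the unreachable ones freely already gives 3 × 2 = 6 equivalent strategies.
No other strategy reproduces this row, so those 6 are the full class: D/q/E/Stay, D/q/E/Out, D/q/W/Stay, D/q/W/Out, D/q/N/Stay, D/q/N/Out.

6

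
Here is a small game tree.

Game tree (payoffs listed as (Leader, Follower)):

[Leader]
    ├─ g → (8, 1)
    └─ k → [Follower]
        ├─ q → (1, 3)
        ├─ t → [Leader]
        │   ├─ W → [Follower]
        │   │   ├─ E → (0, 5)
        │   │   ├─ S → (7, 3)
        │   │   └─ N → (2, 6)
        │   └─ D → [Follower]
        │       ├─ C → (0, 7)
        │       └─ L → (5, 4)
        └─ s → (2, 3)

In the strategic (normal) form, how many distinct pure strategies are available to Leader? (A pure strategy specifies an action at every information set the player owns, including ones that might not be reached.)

Leader owns the root with actions {g, k} — two choices.
Leader owns the node after k-t with actions {W, D} — two choices.
A pure strategy fixes one action at each information set independently, so the count is the product 2 × 2 = 4.

4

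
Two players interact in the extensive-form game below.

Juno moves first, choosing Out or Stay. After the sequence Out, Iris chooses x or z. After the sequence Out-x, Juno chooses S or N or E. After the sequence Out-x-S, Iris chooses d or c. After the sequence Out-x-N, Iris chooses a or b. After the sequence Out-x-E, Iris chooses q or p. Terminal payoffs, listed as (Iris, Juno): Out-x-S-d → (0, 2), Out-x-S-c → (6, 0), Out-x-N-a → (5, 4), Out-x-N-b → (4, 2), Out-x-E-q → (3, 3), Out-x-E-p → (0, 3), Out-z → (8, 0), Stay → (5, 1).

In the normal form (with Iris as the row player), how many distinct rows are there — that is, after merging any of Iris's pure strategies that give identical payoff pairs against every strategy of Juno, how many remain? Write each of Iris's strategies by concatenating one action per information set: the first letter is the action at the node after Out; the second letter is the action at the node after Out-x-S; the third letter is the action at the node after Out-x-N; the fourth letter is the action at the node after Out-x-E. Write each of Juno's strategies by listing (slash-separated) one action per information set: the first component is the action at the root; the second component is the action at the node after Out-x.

Iris has 16 pure strategies: xdaq, xdap, xdbq, xdbp, xcaq, xcap, xcbq, xcbp, zdaq, zdap, zdbq, zdbp, zcaq, zcap, zcbq, zcbp. Columns: Out/S, Out/N, Out/E, Stay/S, Stay/N, Stay/E.
{xdaq} → row (0,2) (5,4) (3,3) (5,1) (5,1) (5,1)
{xdap} → row (0,2) (5,4) (0,3) (5,1) (5,1) (5,1)
{xdbq} → row (0,2) (4,2) (3,3) (5,1) (5,1) (5,1)
{xdbp} → row (0,2) (4,2) (0,3) (5,1) (5,1) (5,1)
{xcaq} → row (6,0) (5,4) (3,3) (5,1) (5,1) (5,1)
{xcap} → row (6,0) (5,4) (0,3) (5,1) (5,1) (5,1)
{xcbq} → row (6,0) (4,2) (3,3) (5,1) (5,1) (5,1)
{xcbp} → row (6,0) (4,2) (0,3) (5,1) (5,1) (5,1)
{zdaq, zdap, zdbq, zdbp, zcaq, zcap, zcbq, zcbp} → row (8,0) (8,0) (8,0) (5,1) (5,1) (5,1)
That's 9 distinct rows out of 16 strategies.

9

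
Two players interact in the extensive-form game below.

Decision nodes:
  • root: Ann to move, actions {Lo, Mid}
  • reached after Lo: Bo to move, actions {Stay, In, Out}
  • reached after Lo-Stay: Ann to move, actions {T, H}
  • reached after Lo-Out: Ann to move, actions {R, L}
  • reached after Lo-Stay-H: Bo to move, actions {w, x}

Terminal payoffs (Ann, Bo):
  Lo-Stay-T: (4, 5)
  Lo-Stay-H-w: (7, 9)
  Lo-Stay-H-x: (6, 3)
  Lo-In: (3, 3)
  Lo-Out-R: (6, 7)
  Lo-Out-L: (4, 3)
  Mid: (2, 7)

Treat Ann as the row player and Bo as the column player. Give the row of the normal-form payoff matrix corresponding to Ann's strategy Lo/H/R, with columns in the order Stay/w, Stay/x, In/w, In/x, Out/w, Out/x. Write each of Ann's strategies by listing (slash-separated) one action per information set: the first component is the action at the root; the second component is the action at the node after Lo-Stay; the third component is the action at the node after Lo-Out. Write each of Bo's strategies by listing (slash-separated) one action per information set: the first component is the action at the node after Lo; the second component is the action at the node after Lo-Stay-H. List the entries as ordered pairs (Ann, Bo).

(7,9) (6,3) (3,3) (3,3) (6,7) (6,7)

vs Stay/w: Ann plays Lo → Bo plays Stay at [Lo] → Ann plays H at [Lo-Stay] → Bo plays w at [Lo-Stay-H] → (7, 9)
vs Stay/x: Ann plays Lo → Bo plays Stay at [Lo] → Ann plays H at [Lo-Stay] → Bo plays x at [Lo-Stay-H] → (6, 3)
vs In/w: Ann plays Lo → Bo plays In at [Lo] → (3, 3)
vs In/x: Ann plays Lo → Bo plays In at [Lo] → (3, 3)
vs Out/w: Ann plays Lo → Bo plays Out at [Lo] → Ann plays R at [Lo-Out] → (6, 7)
vs Out/x: Ann plays Lo → Bo plays Out at [Lo] → Ann plays R at [Lo-Out] → (6, 7)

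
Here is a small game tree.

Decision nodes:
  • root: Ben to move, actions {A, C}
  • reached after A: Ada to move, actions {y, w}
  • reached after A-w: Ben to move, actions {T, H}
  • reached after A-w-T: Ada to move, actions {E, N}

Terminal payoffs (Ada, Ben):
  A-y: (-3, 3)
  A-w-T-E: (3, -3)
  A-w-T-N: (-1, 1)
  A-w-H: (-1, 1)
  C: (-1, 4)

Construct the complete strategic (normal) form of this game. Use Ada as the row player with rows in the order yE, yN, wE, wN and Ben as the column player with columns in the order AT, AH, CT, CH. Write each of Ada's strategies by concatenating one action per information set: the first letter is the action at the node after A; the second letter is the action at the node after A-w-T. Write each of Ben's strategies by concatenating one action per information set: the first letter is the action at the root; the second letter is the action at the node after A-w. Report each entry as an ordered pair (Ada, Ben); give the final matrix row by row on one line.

Row yE: AT→(-3,3), AH→(-3,3), CT→(-1,4), CH→(-1,4)
Row yN: AT→(-3,3), AH→(-3,3), CT→(-1,4), CH→(-1,4)
Row wE: AT→(3,-3), AH→(-1,1), CT→(-1,4), CH→(-1,4)
Row wN: AT→(-1,1), AH→(-1,1), CT→(-1,4), CH→(-1,4)

yE: (-3,3) (-3,3) (-1,4) (-1,4) | yN: (-3,3) (-3,3) (-1,4) (-1,4) | wE: (3,-3) (-1,1) (-1,4) (-1,4) | wN: (-1,1) (-1,1) (-1,4) (-1,4)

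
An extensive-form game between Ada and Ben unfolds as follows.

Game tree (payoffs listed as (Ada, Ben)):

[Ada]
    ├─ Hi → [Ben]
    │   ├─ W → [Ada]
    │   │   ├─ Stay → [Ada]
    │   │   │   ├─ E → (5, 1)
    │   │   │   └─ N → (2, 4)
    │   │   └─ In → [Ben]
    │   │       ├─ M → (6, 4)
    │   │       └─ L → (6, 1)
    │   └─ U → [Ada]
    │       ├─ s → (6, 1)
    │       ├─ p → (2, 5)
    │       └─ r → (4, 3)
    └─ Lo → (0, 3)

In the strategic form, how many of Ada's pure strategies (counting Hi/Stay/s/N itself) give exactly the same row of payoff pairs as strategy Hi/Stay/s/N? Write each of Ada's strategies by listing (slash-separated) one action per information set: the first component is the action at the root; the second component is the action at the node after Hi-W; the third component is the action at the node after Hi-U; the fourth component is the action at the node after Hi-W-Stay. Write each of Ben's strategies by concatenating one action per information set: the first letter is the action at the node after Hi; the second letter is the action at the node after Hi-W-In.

1

Row for Hi/Stay/s/N (columns WM, WL, UM, UL): (2,4) (2,4) (6,1) (6,1).
Every one of Ada's information sets is on the play path for some reply by Ben when Ada follows Hi/Stay/s/N.
Changing the action at any of them therefore changes at least one column, so only Hi/Stay/s/N itself gives this row.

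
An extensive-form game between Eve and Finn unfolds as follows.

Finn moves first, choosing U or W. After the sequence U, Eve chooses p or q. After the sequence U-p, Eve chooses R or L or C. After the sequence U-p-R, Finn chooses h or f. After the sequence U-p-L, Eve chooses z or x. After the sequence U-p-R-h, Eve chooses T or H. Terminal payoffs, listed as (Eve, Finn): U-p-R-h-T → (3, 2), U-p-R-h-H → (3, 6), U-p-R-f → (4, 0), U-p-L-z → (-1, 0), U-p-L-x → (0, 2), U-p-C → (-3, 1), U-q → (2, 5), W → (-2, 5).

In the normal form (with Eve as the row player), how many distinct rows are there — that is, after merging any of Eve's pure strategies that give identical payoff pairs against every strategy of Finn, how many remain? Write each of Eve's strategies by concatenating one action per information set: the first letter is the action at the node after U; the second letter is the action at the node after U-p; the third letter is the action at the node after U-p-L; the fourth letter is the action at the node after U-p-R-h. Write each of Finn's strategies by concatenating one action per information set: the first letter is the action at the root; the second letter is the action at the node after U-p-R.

Eve has 24 pure strategies: pRzT, pRzH, pRxT, pRxH, pLzT, pLzH, pLxT, pLxH, pCzT, pCzH, pCxT, pCxH, qRzT, qRzH, qRxT, qRxH, qLzT, qLzH, qLxT, qLxH, qCzT, qCzH, qCxT, qCxH. Columns: Uh, Uf, Wh, Wf.
{pRzT, pRxT} → row (3,2) (4,0) (-2,5) (-2,5)
{pRzH, pRxH} → row (3,6) (4,0) (-2,5) (-2,5)
{pLzT, pLzH} → row (-1,0) (-1,0) (-2,5) (-2,5)
{pLxT, pLxH} → row (0,2) (0,2) (-2,5) (-2,5)
{pCzT, pCzH, pCxT, pCxH} → row (-3,1) (-3,1) (-2,5) (-2,5)
{qRzT, qRzH, qRxT, qRxH, qLzT, qLzH, qLxT, qLxH, qCzT, qCzH, qCxT, qCxH} → row (2,5) (2,5) (-2,5) (-2,5)
That's 6 distinct rows out of 24 strategies.

6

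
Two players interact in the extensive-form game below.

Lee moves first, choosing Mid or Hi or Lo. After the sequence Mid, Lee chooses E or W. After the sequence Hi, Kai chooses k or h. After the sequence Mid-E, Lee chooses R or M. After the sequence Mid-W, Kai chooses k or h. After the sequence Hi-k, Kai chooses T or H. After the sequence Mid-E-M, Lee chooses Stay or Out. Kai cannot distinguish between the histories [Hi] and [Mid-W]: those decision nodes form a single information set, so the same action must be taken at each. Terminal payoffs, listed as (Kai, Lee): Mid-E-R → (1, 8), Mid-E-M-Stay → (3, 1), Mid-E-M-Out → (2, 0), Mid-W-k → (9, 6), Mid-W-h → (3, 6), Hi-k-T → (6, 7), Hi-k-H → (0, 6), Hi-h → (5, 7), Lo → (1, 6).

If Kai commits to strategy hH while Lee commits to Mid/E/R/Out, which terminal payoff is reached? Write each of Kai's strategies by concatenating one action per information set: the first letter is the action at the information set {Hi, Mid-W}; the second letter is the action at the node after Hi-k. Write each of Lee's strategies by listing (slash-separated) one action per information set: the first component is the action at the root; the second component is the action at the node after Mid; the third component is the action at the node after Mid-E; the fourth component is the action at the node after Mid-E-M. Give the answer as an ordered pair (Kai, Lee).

(1, 8)

Trace the play path from the root:
  Lee plays Mid
  Lee plays E at [Mid]
  Lee plays R at [Mid-E]
→ terminal payoff (1, 8).
(Kai's choice at the information set {Hi, Mid-W} is never reached on this path, so it doesn't affect the outcome.)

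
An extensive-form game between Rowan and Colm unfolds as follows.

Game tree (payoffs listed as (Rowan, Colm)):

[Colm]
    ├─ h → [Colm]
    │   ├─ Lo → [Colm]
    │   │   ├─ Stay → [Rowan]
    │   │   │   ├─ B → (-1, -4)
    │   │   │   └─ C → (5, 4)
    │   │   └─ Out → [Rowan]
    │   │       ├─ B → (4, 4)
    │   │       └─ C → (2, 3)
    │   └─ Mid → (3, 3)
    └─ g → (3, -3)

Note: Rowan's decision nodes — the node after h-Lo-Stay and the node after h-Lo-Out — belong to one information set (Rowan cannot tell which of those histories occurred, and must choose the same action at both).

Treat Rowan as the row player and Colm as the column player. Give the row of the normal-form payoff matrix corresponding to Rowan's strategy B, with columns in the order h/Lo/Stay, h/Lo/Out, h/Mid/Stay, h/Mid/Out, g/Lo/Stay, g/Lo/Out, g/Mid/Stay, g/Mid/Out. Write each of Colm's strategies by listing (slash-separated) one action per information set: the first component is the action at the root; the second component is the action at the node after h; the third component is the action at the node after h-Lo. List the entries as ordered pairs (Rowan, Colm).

(-1,-4) (4,4) (3,3) (3,3) (3,-3) (3,-3) (3,-3) (3,-3)

vs h/Lo/Stay: Colm plays h → Colm plays Lo at [h] → Colm plays Stay at [h-Lo] → Rowan plays B at [h-Lo-Stay] → (-1, -4)
vs h/Lo/Out: Colm plays h → Colm plays Lo at [h] → Colm plays Out at [h-Lo] → Rowan plays B at [h-Lo-Out] → (4, 4)
vs h/Mid/Stay: Colm plays h → Colm plays Mid at [h] → (3, 3)
vs h/Mid/Out: Colm plays h → Colm plays Mid at [h] → (3, 3)
vs g/Lo/Stay: Colm plays g → (3, -3)
vs g/Lo/Out: Colm plays g → (3, -3)
vs g/Mid/Stay: Colm plays g → (3, -3)
vs g/Mid/Out: Colm plays g → (3, -3)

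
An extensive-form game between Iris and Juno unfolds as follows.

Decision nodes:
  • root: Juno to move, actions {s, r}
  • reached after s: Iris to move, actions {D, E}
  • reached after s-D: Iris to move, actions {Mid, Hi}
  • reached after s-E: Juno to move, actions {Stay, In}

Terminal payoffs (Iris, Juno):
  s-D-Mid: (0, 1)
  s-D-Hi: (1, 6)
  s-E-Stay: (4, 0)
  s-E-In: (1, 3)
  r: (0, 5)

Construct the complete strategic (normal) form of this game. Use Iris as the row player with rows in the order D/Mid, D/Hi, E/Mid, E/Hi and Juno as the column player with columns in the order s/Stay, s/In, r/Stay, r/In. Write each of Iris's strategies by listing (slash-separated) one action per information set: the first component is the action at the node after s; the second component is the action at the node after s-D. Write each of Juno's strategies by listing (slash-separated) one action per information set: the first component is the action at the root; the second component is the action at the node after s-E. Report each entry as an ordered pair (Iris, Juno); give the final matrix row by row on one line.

        s/Stay     s/In   r/Stay     r/In
D/Mid    (0,1)    (0,1)    (0,5)    (0,5)
 D/Hi    (1,6)    (1,6)    (0,5)    (0,5)
E/Mid    (4,0)    (1,3)    (0,5)    (0,5)
 E/Hi    (4,0)    (1,3)    (0,5)    (0,5)

D/Mid: (0,1) (0,1) (0,5) (0,5) | D/Hi: (1,6) (1,6) (0,5) (0,5) | E/Mid: (4,0) (1,3) (0,5) (0,5) | E/Hi: (4,0) (1,3) (0,5) (0,5)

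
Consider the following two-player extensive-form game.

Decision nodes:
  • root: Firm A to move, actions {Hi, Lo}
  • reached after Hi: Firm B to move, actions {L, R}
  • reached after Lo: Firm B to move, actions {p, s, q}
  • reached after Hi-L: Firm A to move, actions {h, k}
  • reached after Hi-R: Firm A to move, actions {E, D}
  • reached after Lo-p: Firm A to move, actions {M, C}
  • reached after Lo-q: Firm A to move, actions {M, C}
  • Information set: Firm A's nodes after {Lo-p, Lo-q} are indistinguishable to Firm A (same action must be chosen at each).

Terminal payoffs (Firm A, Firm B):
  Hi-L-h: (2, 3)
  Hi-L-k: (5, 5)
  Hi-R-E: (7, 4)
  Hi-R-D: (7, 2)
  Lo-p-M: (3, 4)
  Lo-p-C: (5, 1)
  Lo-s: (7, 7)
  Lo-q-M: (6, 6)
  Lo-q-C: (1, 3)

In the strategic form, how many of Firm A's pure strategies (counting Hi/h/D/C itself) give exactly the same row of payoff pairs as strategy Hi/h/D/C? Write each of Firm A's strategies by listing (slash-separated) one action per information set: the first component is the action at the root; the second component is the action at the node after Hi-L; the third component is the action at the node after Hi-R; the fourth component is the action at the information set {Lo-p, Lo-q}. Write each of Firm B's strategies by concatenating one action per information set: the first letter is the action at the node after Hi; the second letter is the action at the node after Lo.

2

Row for Hi/h/D/C (columns Lp, Ls, Lq, Rp, Rs, Rq): (2,3) (2,3) (2,3) (7,2) (7,2) (7,2).
Under Hi/h/D/C, Firm A's choice at the information set {Lo-p, Lo-q} can never be reached regardless of what Firm B does, so varying those choices leaves every outcome unchanged.
Holding the reachable choices fixed and varying the unreachable one freely already gives 2 equivalent strategies.
No other strategy reproduces this row, so those 2 are the full class: Hi/h/D/M, Hi/h/D/C.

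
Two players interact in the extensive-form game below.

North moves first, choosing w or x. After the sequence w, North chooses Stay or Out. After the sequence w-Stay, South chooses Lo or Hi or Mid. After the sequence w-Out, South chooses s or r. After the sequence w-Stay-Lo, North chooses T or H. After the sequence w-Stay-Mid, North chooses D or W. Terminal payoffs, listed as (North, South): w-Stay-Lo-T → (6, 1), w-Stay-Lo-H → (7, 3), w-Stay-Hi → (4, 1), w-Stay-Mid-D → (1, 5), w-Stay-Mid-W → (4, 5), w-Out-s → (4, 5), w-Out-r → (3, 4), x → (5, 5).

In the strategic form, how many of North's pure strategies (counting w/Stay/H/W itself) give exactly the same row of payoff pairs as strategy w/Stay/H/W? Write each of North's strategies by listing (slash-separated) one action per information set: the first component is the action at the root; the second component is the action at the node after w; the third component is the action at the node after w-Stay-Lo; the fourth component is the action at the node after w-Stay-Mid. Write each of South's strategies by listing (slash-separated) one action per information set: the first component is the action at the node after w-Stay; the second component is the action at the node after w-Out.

Row for w/Stay/H/W (columns Lo/s, Lo/r, Hi/s, Hi/r, Mid/s, Mid/r): (7,3) (7,3) (4,1) (4,1) (4,5) (4,5).
Every one of North's information sets is on the play path for some reply by South when North follows w/Stay/H/W.
Changing the action at any of them therefore changes at least one column, so only w/Stay/H/W itself gives this row.

1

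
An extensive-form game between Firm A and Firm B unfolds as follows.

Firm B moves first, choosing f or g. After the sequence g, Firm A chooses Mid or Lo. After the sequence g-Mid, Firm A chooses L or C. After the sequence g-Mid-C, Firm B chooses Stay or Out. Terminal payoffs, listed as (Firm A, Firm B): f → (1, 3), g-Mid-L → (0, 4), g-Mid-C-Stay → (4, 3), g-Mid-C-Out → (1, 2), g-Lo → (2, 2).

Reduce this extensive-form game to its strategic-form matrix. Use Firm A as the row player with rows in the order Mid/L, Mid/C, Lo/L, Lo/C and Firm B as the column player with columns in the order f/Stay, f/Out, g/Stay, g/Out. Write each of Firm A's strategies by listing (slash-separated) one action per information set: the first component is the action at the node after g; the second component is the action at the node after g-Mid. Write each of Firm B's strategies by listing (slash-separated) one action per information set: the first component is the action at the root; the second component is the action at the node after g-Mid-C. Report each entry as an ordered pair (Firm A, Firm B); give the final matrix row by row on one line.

        f/Stay    f/Out   g/Stay    g/Out
Mid/L    (1,3)    (1,3)    (0,4)    (0,4)
Mid/C    (1,3)    (1,3)    (4,3)    (1,2)
 Lo/L    (1,3)    (1,3)    (2,2)    (2,2)
 Lo/C    (1,3)    (1,3)    (2,2)    (2,2)

Mid/L: (1,3) (1,3) (0,4) (0,4) | Mid/C: (1,3) (1,3) (4,3) (1,2) | Lo/L: (1,3) (1,3) (2,2) (2,2) | Lo/C: (1,3) (1,3) (2,2) (2,2)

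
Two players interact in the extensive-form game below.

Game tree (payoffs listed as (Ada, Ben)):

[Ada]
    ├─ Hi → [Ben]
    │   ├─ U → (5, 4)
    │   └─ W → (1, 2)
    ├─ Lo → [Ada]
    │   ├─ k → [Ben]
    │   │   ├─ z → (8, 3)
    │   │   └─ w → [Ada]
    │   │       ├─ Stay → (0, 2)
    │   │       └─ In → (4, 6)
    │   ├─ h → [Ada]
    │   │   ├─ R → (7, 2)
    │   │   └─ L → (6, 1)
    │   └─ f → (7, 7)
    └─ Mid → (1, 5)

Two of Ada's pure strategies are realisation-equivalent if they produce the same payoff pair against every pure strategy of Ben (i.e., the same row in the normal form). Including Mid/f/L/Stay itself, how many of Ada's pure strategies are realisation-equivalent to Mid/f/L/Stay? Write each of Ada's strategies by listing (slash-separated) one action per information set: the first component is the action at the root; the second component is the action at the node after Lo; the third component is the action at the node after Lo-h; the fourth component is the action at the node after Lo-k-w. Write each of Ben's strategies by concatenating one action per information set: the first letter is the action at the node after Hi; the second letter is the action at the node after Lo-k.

12

Row for Mid/f/L/Stay (columns Uz, Uw, Wz, Ww): (1,5) (1,5) (1,5) (1,5).
Under Mid/f/L/Stay, Ada's choice at the node after Lo and at the node after Lo-h and at the node after Lo-k-w can never be reached regardless of what Ben does, so varying those choices leaves every outcome unchanged.
Holding the reachable choices fixed and varying the unreachable ones freely already gives 3 × 2 × 2 = 12 equivalent strategies.
No other strategy reproduces this row, so those 12 are the full class: Mid/k/R/Stay, Mid/k/R/In, Mid/k/L/Stay, Mid/k/L/In, Mid/h/R/Stay, Mid/h/R/In, Mid/h/L/Stay, Mid/h/L/In, Mid/f/R/Stay, Mid/f/R/In, Mid/f/L/Stay, Mid/f/L/In.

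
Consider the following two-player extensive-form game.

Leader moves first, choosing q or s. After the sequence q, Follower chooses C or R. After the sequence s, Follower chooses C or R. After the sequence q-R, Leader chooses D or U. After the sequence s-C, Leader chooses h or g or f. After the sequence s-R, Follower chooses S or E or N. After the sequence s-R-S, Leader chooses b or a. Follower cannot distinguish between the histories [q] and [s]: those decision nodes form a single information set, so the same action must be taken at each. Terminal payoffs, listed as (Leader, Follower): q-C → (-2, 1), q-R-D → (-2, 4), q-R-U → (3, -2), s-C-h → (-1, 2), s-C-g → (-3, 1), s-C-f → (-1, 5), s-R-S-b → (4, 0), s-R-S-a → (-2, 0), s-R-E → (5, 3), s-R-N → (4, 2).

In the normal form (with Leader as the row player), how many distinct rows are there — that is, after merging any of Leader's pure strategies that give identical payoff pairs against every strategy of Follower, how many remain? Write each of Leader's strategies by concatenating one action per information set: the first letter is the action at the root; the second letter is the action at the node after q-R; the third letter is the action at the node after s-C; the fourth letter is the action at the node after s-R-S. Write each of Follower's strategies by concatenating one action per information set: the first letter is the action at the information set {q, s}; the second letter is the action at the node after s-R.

8

Leader has 24 pure strategies: qDhb, qDha, qDgb, qDga, qDfb, qDfa, qUhb, qUha, qUgb, qUga, qUfb, qUfa, sDhb, sDha, sDgb, sDga, sDfb, sDfa, sUhb, sUha, sUgb, sUga, sUfb, sUfa. Columns: CS, CE, CN, RS, RE, RN.
{qDhb, qDha, qDgb, qDga, qDfb, qDfa} → row (-2,1) (-2,1) (-2,1) (-2,4) (-2,4) (-2,4)
{qUhb, qUha, qUgb, qUga, qUfb, qUfa} → row (-2,1) (-2,1) (-2,1) (3,-2) (3,-2) (3,-2)
{sDhb, sUhb} → row (-1,2) (-1,2) (-1,2) (4,0) (5,3) (4,2)
{sDha, sUha} → row (-1,2) (-1,2) (-1,2) (-2,0) (5,3) (4,2)
{sDgb, sUgb} → row (-3,1) (-3,1) (-3,1) (4,0) (5,3) (4,2)
{sDga, sUga} → row (-3,1) (-3,1) (-3,1) (-2,0) (5,3) (4,2)
{sDfb, sUfb} → row (-1,5) (-1,5) (-1,5) (4,0) (5,3) (4,2)
{sDfa, sUfa} → row (-1,5) (-1,5) (-1,5) (-2,0) (5,3) (4,2)
That's 8 distinct rows out of 24 strategies.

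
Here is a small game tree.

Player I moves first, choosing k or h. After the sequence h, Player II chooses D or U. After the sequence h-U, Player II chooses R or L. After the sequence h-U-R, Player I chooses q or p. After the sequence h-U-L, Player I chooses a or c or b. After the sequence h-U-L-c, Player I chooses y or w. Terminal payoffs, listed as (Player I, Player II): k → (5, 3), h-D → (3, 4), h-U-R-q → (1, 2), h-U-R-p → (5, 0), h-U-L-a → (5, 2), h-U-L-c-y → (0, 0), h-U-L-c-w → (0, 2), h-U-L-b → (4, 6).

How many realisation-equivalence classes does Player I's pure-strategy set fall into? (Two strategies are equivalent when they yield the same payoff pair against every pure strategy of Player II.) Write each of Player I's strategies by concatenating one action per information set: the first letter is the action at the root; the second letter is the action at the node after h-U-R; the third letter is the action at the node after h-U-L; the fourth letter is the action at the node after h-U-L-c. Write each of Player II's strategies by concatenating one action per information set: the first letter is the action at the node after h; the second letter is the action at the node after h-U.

Player I has 24 pure strategies: kqay, kqaw, kqcy, kqcw, kqby, kqbw, kpay, kpaw, kpcy, kpcw, kpby, kpbw, hqay, hqaw, hqcy, hqcw, hqby, hqbw, hpay, hpaw, hpcy, hpcw, hpby, hpbw. Columns: DR, DL, UR, UL.
{kqay, kqaw, kqcy, kqcw, kqby, kqbw, kpay, kpaw, kpcy, kpcw, kpby, kpbw} → row (5,3) (5,3) (5,3) (5,3)
{hqay, hqaw} → row (3,4) (3,4) (1,2) (5,2)
{hqcy} → row (3,4) (3,4) (1,2) (0,0)
{hqcw} → row (3,4) (3,4) (1,2) (0,2)
{hqby, hqbw} → row (3,4) (3,4) (1,2) (4,6)
{hpay, hpaw} → row (3,4) (3,4) (5,0) (5,2)
{hpcy} → row (3,4) (3,4) (5,0) (0,0)
{hpcw} → row (3,4) (3,4) (5,0) (0,2)
{hpby, hpbw} → row (3,4) (3,4) (5,0) (4,6)
That's 9 distinct rows out of 24 strategies.

9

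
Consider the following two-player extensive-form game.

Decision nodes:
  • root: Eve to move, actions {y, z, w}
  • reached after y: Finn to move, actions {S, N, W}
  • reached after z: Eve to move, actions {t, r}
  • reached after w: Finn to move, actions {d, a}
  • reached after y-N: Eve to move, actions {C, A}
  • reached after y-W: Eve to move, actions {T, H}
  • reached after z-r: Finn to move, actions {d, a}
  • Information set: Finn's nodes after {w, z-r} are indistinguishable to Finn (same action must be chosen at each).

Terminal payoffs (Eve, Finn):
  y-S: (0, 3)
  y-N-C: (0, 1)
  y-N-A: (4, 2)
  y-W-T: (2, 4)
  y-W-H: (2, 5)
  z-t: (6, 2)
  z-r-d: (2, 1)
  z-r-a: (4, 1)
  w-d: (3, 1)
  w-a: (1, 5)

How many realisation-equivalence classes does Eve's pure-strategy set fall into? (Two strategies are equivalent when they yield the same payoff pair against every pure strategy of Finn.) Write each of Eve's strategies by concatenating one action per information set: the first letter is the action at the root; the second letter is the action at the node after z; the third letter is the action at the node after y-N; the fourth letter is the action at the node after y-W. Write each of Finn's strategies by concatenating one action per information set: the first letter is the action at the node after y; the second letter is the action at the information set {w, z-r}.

7

Eve has 24 pure strategies: ytCT, ytCH, ytAT, ytAH, yrCT, yrCH, yrAT, yrAH, ztCT, ztCH, ztAT, ztAH, zrCT, zrCH, zrAT, zrAH, wtCT, wtCH, wtAT, wtAH, wrCT, wrCH, wrAT, wrAH. Columns: Sd, Sa, Nd, Na, Wd, Wa.
{ytCT, yrCT} → row (0,3) (0,3) (0,1) (0,1) (2,4) (2,4)
{ytCH, yrCH} → row (0,3) (0,3) (0,1) (0,1) (2,5) (2,5)
{ytAT, yrAT} → row (0,3) (0,3) (4,2) (4,2) (2,4) (2,4)
{ytAH, yrAH} → row (0,3) (0,3) (4,2) (4,2) (2,5) (2,5)
{ztCT, ztCH, ztAT, ztAH} → row (6,2) (6,2) (6,2) (6,2) (6,2) (6,2)
{zrCT, zrCH, zrAT, zrAH} → row (2,1) (4,1) (2,1) (4,1) (2,1) (4,1)
{wtCT, wtCH, wtAT, wtAH, wrCT, wrCH, wrAT, wrAH} → row (3,1) (1,5) (3,1) (1,5) (3,1) (1,5)
That's 7 distinct rows out of 24 strategies.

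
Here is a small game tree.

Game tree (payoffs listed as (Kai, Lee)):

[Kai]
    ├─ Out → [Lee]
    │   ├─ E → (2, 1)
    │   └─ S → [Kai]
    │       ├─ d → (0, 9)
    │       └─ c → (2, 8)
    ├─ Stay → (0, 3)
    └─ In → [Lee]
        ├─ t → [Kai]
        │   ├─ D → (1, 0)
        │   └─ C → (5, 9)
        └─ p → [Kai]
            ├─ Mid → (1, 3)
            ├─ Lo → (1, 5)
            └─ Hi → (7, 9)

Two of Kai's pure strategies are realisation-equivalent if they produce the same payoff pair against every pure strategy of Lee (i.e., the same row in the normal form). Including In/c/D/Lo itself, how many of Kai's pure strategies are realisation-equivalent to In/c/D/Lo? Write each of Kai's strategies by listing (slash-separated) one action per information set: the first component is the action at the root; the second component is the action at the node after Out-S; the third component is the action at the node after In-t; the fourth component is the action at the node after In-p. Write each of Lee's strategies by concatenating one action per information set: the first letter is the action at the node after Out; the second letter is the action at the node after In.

Row for In/c/D/Lo (columns Et, Ep, St, Sp): (1,0) (1,5) (1,0) (1,5).
Under In/c/D/Lo, Kai's choice at the node after Out-S can never be reached regardless of what Lee does, so varying those choices leaves every outcome unchanged.
Holding the reachable choices fixed and varying the unreachable one freely already gives 2 equivalent strategies.
No other strategy reproduces this row, so those 2 are the full class: In/d/D/Lo, In/c/D/Lo.

2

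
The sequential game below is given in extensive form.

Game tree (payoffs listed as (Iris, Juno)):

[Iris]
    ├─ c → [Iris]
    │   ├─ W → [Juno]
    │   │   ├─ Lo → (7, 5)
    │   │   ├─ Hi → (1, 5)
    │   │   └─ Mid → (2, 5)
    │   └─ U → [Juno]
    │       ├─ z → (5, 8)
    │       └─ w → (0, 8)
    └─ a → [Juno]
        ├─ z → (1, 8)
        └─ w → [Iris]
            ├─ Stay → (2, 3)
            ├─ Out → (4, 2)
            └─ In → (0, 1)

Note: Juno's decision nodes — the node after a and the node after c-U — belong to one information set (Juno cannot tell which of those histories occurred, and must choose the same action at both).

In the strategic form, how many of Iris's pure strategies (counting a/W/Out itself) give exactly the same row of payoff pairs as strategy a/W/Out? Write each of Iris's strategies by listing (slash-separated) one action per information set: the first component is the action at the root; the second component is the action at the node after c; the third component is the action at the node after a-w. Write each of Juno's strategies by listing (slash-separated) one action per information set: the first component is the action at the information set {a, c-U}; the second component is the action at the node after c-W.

2

Row for a/W/Out (columns z/Lo, z/Hi, z/Mid, w/Lo, w/Hi, w/Mid): (1,8) (1,8) (1,8) (4,2) (4,2) (4,2).
Under a/W/Out, Iris's choice at the node after c can never be reached regardless of what Juno does, so varying those choices leaves every outcome unchanged.
Holding the reachable choices fixed and varying the unreachable one freely already gives 2 equivalent strategies.
No other strategy reproduces this row, so those 2 are the full class: a/W/Out, a/U/Out.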